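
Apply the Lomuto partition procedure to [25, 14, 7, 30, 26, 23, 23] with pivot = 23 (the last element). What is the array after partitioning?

Lomuto partition with pivot = 23:

Initial array: [25, 14, 7, 30, 26, 23, 23]

arr[0]=25 > 23: no swap
arr[1]=14 <= 23: swap with position 0, array becomes [14, 25, 7, 30, 26, 23, 23]
arr[2]=7 <= 23: swap with position 1, array becomes [14, 7, 25, 30, 26, 23, 23]
arr[3]=30 > 23: no swap
arr[4]=26 > 23: no swap
arr[5]=23 <= 23: swap with position 2, array becomes [14, 7, 23, 30, 26, 25, 23]

Place pivot at position 3: [14, 7, 23, 23, 26, 25, 30]
Pivot position: 3

After partitioning with pivot 23, the array becomes [14, 7, 23, 23, 26, 25, 30]. The pivot is placed at index 3. All elements to the left of the pivot are <= 23, and all elements to the right are > 23.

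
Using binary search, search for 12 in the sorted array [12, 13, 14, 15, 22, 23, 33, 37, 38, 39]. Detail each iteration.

Binary search for 12 in [12, 13, 14, 15, 22, 23, 33, 37, 38, 39]:

lo=0, hi=9, mid=4, arr[mid]=22 -> 22 > 12, search left half
lo=0, hi=3, mid=1, arr[mid]=13 -> 13 > 12, search left half
lo=0, hi=0, mid=0, arr[mid]=12 -> Found target at index 0!

Binary search finds 12 at index 0 after 3 comparisons. The search repeatedly halves the search space by comparing with the middle element.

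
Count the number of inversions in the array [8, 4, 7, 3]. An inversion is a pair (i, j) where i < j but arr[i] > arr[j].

Finding inversions in [8, 4, 7, 3]:

(0, 1): arr[0]=8 > arr[1]=4
(0, 2): arr[0]=8 > arr[2]=7
(0, 3): arr[0]=8 > arr[3]=3
(1, 3): arr[1]=4 > arr[3]=3
(2, 3): arr[2]=7 > arr[3]=3

Total inversions: 5

The array has 5 inversion(s): (0,1), (0,2), (0,3), (1,3), (2,3). Each pair (i,j) satisfies i < j and arr[i] > arr[j].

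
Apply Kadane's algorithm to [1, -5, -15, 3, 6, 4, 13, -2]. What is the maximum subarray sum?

Using Kadane's algorithm on [1, -5, -15, 3, 6, 4, 13, -2]:

Scanning through the array:
Position 1 (value -5): max_ending_here = -4, max_so_far = 1
Position 2 (value -15): max_ending_here = -15, max_so_far = 1
Position 3 (value 3): max_ending_here = 3, max_so_far = 3
Position 4 (value 6): max_ending_here = 9, max_so_far = 9
Position 5 (value 4): max_ending_here = 13, max_so_far = 13
Position 6 (value 13): max_ending_here = 26, max_so_far = 26
Position 7 (value -2): max_ending_here = 24, max_so_far = 26

Maximum subarray: [3, 6, 4, 13]
Maximum sum: 26

The maximum subarray is [3, 6, 4, 13] with sum 26. This subarray runs from index 3 to index 6.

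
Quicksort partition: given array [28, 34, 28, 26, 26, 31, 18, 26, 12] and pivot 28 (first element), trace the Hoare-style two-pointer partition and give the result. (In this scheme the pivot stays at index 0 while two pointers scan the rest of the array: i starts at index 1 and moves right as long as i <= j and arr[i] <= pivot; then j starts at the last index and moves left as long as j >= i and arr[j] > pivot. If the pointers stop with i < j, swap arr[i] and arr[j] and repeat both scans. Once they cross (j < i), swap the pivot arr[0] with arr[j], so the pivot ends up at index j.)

Hoare-style two-pointer partition with pivot = 28:

Initial array: [28, 34, 28, 26, 26, 31, 18, 26, 12]

Pointers start at i = 1, j = 8.
i stops at index 1 (arr[1]=34 > 28), j stops at index 8 (arr[8]=12 <= 28): swap arr[1] and arr[8], array becomes [28, 12, 28, 26, 26, 31, 18, 26, 34]
i stops at index 5 (arr[5]=31 > 28), j stops at index 7 (arr[7]=26 <= 28): swap arr[5] and arr[7], array becomes [28, 12, 28, 26, 26, 26, 18, 31, 34]
i ends at 7, j ends at 6: the pointers have crossed (j < i), so scanning stops.

Swap pivot arr[0] with arr[6] to place pivot at position 6: [18, 12, 28, 26, 26, 26, 28, 31, 34]
Pivot position: 6

After partitioning with pivot 28, the array becomes [18, 12, 28, 26, 26, 26, 28, 31, 34]. The pivot is placed at index 6. All elements to the left of the pivot are <= 28, and all elements to the right are > 28.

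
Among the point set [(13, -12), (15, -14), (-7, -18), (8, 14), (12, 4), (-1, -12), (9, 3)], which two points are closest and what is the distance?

Computing all pairwise distances among 7 points:

d((13, -12), (15, -14)) = 2.8284 <-- minimum
d((13, -12), (-7, -18)) = 20.8806
d((13, -12), (8, 14)) = 26.4764
d((13, -12), (12, 4)) = 16.0312
d((13, -12), (-1, -12)) = 14.0
d((13, -12), (9, 3)) = 15.5242
d((15, -14), (-7, -18)) = 22.3607
d((15, -14), (8, 14)) = 28.8617
d((15, -14), (12, 4)) = 18.2483
d((15, -14), (-1, -12)) = 16.1245
d((15, -14), (9, 3)) = 18.0278
d((-7, -18), (8, 14)) = 35.3412
d((-7, -18), (12, 4)) = 29.0689
d((-7, -18), (-1, -12)) = 8.4853
d((-7, -18), (9, 3)) = 26.4008
d((8, 14), (12, 4)) = 10.7703
d((8, 14), (-1, -12)) = 27.5136
d((8, 14), (9, 3)) = 11.0454
d((12, 4), (-1, -12)) = 20.6155
d((12, 4), (9, 3)) = 3.1623
d((-1, -12), (9, 3)) = 18.0278

Closest pair: (13, -12) and (15, -14) with distance 2.8284

The closest pair is (13, -12) and (15, -14) with Euclidean distance 2.8284. For 7 points, brute-force pairwise comparison is shown above. For large n, the divide-and-conquer algorithm (sort by x, recurse on halves, check the dividing strip) achieves O(n log n).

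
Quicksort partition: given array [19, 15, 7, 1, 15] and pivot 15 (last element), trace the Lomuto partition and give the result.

Lomuto partition with pivot = 15:

Initial array: [19, 15, 7, 1, 15]

arr[0]=19 > 15: no swap
arr[1]=15 <= 15: swap with position 0, array becomes [15, 19, 7, 1, 15]
arr[2]=7 <= 15: swap with position 1, array becomes [15, 7, 19, 1, 15]
arr[3]=1 <= 15: swap with position 2, array becomes [15, 7, 1, 19, 15]

Place pivot at position 3: [15, 7, 1, 15, 19]
Pivot position: 3

After partitioning with pivot 15, the array becomes [15, 7, 1, 15, 19]. The pivot is placed at index 3. All elements to the left of the pivot are <= 15, and all elements to the right are > 15.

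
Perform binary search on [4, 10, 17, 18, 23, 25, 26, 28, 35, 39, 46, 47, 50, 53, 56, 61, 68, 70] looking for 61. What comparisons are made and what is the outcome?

Binary search for 61 in [4, 10, 17, 18, 23, 25, 26, 28, 35, 39, 46, 47, 50, 53, 56, 61, 68, 70]:

lo=0, hi=17, mid=8, arr[mid]=35 -> 35 < 61, search right half
lo=9, hi=17, mid=13, arr[mid]=53 -> 53 < 61, search right half
lo=14, hi=17, mid=15, arr[mid]=61 -> Found target at index 15!

Binary search finds 61 at index 15 after 3 comparisons. The search repeatedly halves the search space by comparing with the middle element.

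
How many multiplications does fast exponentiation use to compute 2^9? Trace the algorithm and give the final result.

Computing 2^9 by squaring (build up from 2^1; each line after the first costs one multiplication):

2^1 = 2
2^2 = (2^1)^2 = 2^2 = 4
2^4 = (2^2)^2 = 4^2 = 16
2^8 = (2^4)^2 = 16^2 = 256
2^9 = 2 * 2^8 = 2 * 256 = 512

Result: 512
Multiplications needed: 4 (4 lines after 2^1)

2^9 = 512. Using exponentiation by squaring, this requires 4 multiplications. The key idea: if the exponent is even, square the half-power; if odd, multiply by the base once.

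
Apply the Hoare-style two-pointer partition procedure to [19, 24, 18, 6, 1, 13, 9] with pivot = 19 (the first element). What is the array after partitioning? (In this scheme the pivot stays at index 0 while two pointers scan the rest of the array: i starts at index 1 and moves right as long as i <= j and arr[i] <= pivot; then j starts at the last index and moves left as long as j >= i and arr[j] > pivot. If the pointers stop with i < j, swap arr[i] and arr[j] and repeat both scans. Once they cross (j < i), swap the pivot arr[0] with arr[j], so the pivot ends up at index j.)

Hoare-style two-pointer partition with pivot = 19:

Initial array: [19, 24, 18, 6, 1, 13, 9]

Pointers start at i = 1, j = 6.
i stops at index 1 (arr[1]=24 > 19), j stops at index 6 (arr[6]=9 <= 19): swap arr[1] and arr[6], array becomes [19, 9, 18, 6, 1, 13, 24]
i ends at 6, j ends at 5: the pointers have crossed (j < i), so scanning stops.

Swap pivot arr[0] with arr[5] to place pivot at position 5: [13, 9, 18, 6, 1, 19, 24]
Pivot position: 5

After partitioning with pivot 19, the array becomes [13, 9, 18, 6, 1, 19, 24]. The pivot is placed at index 5. All elements to the left of the pivot are <= 19, and all elements to the right are > 19.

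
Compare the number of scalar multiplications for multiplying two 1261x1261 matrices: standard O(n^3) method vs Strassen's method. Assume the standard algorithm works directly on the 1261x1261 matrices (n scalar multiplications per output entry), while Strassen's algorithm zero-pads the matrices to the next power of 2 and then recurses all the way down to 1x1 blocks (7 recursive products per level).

Matrix multiplication for 1261x1261 matrices:

Strassen's algorithm requires power-of-2 dimensions. Pad 1261x1261 to 2048x2048 (next power of 2).

Standard algorithm: 1261^3 = 2005142581 multiplications
Strassen's algorithm: 7^(log2(2048)) = 7^11 = 1977326743 multiplications
Savings: 2005142581 - 1977326743 = 27815838 multiplications

Standard: 2005142581 multiplications (1261^3). Strassen: 1977326743 multiplications (7^11, after padding to 2048x2048). Strassen reduces 8 recursive multiplications to 7 at each level.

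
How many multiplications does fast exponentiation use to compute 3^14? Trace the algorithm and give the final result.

Computing 3^14 by squaring (build up from 3^1; each line after the first costs one multiplication):

3^1 = 3
3^2 = (3^1)^2 = 3^2 = 9
3^3 = 3 * 3^2 = 3 * 9 = 27
3^6 = (3^3)^2 = 27^2 = 729
3^7 = 3 * 3^6 = 3 * 729 = 2187
3^14 = (3^7)^2 = 2187^2 = 4782969

Result: 4782969
Multiplications needed: 5 (5 lines after 3^1)

3^14 = 4782969. Using exponentiation by squaring, this requires 5 multiplications. The key idea: if the exponent is even, square the half-power; if odd, multiply by the base once.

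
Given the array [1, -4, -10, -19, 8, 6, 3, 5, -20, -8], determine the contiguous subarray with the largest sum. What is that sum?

Using Kadane's algorithm on [1, -4, -10, -19, 8, 6, 3, 5, -20, -8]:

Scanning through the array:
Position 1 (value -4): max_ending_here = -3, max_so_far = 1
Position 2 (value -10): max_ending_here = -10, max_so_far = 1
Position 3 (value -19): max_ending_here = -19, max_so_far = 1
Position 4 (value 8): max_ending_here = 8, max_so_far = 8
Position 5 (value 6): max_ending_here = 14, max_so_far = 14
Position 6 (value 3): max_ending_here = 17, max_so_far = 17
Position 7 (value 5): max_ending_here = 22, max_so_far = 22
Position 8 (value -20): max_ending_here = 2, max_so_far = 22
Position 9 (value -8): max_ending_here = -6, max_so_far = 22

Maximum subarray: [8, 6, 3, 5]
Maximum sum: 22

The maximum subarray is [8, 6, 3, 5] with sum 22. This subarray runs from index 4 to index 7.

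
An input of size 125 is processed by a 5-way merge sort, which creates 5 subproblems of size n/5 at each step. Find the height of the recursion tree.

For divide and conquer with division factor 5:

Problem sizes at each level:
Level 0: 125
Level 1: 25
Level 2: 5
Level 3: 1

The root is level 0 and the size-1 base case is level 3 (the tree spans levels 0 through 3, i.e. 4 levels counting the root), so the depth is the number of divisions: log_5(125) = 3

The recursion tree depth is log_5(125) = 3. At each level, the problem size is divided by 5, so it takes 3 divisions to reduce to a base case of size 1. The algorithm makes 5 recursive calls at each level.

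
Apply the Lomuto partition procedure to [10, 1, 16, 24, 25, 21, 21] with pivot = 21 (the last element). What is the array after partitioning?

Lomuto partition with pivot = 21:

Initial array: [10, 1, 16, 24, 25, 21, 21]

arr[0]=10 <= 21: swap with position 0, array becomes [10, 1, 16, 24, 25, 21, 21]
arr[1]=1 <= 21: swap with position 1, array becomes [10, 1, 16, 24, 25, 21, 21]
arr[2]=16 <= 21: swap with position 2, array becomes [10, 1, 16, 24, 25, 21, 21]
arr[3]=24 > 21: no swap
arr[4]=25 > 21: no swap
arr[5]=21 <= 21: swap with position 3, array becomes [10, 1, 16, 21, 25, 24, 21]

Place pivot at position 4: [10, 1, 16, 21, 21, 24, 25]
Pivot position: 4

After partitioning with pivot 21, the array becomes [10, 1, 16, 21, 21, 24, 25]. The pivot is placed at index 4. All elements to the left of the pivot are <= 21, and all elements to the right are > 21.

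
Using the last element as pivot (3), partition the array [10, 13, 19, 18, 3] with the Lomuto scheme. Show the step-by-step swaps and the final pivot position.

Lomuto partition with pivot = 3:

Initial array: [10, 13, 19, 18, 3]

arr[0]=10 > 3: no swap
arr[1]=13 > 3: no swap
arr[2]=19 > 3: no swap
arr[3]=18 > 3: no swap

Place pivot at position 0: [3, 13, 19, 18, 10]
Pivot position: 0

After partitioning with pivot 3, the array becomes [3, 13, 19, 18, 10]. The pivot is placed at index 0. All elements to the left of the pivot are <= 3, and all elements to the right are > 3.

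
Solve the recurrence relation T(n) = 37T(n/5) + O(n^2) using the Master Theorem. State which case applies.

Master Theorem for T(n) = 37T(n/5) + O(n^2):

a = 37, b = 5, c = 2
log_b(a) = log_5(37) = 2.2436

Case 1: c = 2 < log_5(37) = 2.2436
T(n) = O(n^(log_5 37))

For T(n) = 37T(n/5) + O(n^2): log_5(37) = 2.2436. This is Case 1 of the Master Theorem (c < log_b(a), work dominated by leaves), giving O(n^(log_5 37)).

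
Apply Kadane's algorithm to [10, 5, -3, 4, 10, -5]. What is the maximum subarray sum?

Using Kadane's algorithm on [10, 5, -3, 4, 10, -5]:

Scanning through the array:
Position 1 (value 5): max_ending_here = 15, max_so_far = 15
Position 2 (value -3): max_ending_here = 12, max_so_far = 15
Position 3 (value 4): max_ending_here = 16, max_so_far = 16
Position 4 (value 10): max_ending_here = 26, max_so_far = 26
Position 5 (value -5): max_ending_here = 21, max_so_far = 26

Maximum subarray: [10, 5, -3, 4, 10]
Maximum sum: 26

The maximum subarray is [10, 5, -3, 4, 10] with sum 26. This subarray runs from index 0 to index 4.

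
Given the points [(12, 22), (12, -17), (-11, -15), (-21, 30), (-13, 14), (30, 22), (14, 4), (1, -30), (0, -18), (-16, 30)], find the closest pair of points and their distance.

Computing all pairwise distances among 10 points:

d((12, 22), (12, -17)) = 39.0
d((12, 22), (-11, -15)) = 43.566
d((12, 22), (-21, 30)) = 33.9559
d((12, 22), (-13, 14)) = 26.2488
d((12, 22), (30, 22)) = 18.0
d((12, 22), (14, 4)) = 18.1108
d((12, 22), (1, -30)) = 53.1507
d((12, 22), (0, -18)) = 41.7612
d((12, 22), (-16, 30)) = 29.1204
d((12, -17), (-11, -15)) = 23.0868
d((12, -17), (-21, 30)) = 57.4282
d((12, -17), (-13, 14)) = 39.8246
d((12, -17), (30, 22)) = 42.9535
d((12, -17), (14, 4)) = 21.095
d((12, -17), (1, -30)) = 17.0294
d((12, -17), (0, -18)) = 12.0416
d((12, -17), (-16, 30)) = 54.7083
d((-11, -15), (-21, 30)) = 46.0977
d((-11, -15), (-13, 14)) = 29.0689
d((-11, -15), (30, 22)) = 55.2268
d((-11, -15), (14, 4)) = 31.4006
d((-11, -15), (1, -30)) = 19.2094
d((-11, -15), (0, -18)) = 11.4018
d((-11, -15), (-16, 30)) = 45.2769
d((-21, 30), (-13, 14)) = 17.8885
d((-21, 30), (30, 22)) = 51.6236
d((-21, 30), (14, 4)) = 43.6005
d((-21, 30), (1, -30)) = 63.9062
d((-21, 30), (0, -18)) = 52.3927
d((-21, 30), (-16, 30)) = 5.0 <-- minimum
d((-13, 14), (30, 22)) = 43.7379
d((-13, 14), (14, 4)) = 28.7924
d((-13, 14), (1, -30)) = 46.1736
d((-13, 14), (0, -18)) = 34.5398
d((-13, 14), (-16, 30)) = 16.2788
d((30, 22), (14, 4)) = 24.0832
d((30, 22), (1, -30)) = 59.5399
d((30, 22), (0, -18)) = 50.0
d((30, 22), (-16, 30)) = 46.6905
d((14, 4), (1, -30)) = 36.4005
d((14, 4), (0, -18)) = 26.0768
d((14, 4), (-16, 30)) = 39.6989
d((1, -30), (0, -18)) = 12.0416
d((1, -30), (-16, 30)) = 62.3618
d((0, -18), (-16, 30)) = 50.5964

Closest pair: (-21, 30) and (-16, 30) with distance 5.0

The closest pair is (-21, 30) and (-16, 30) with Euclidean distance 5.0. For 10 points, brute-force pairwise comparison is shown above. For large n, the divide-and-conquer algorithm (sort by x, recurse on halves, check the dividing strip) achieves O(n log n).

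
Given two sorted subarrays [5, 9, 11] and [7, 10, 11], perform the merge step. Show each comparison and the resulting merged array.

Merging process:

Compare 5 vs 7: take 5 from left. Merged: [5]
Compare 9 vs 7: take 7 from right. Merged: [5, 7]
Compare 9 vs 10: take 9 from left. Merged: [5, 7, 9]
Compare 11 vs 10: take 10 from right. Merged: [5, 7, 9, 10]
Compare 11 vs 11: take 11 from left. Merged: [5, 7, 9, 10, 11]
Append remaining from right: [11]. Merged: [5, 7, 9, 10, 11, 11]

Final merged array: [5, 7, 9, 10, 11, 11]
Total comparisons: 5

The merged array is [5, 7, 9, 10, 11, 11], requiring 5 comparisons. The merge step runs in O(n) time where n is the total number of elements.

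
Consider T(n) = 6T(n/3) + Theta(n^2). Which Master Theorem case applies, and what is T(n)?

Master Theorem for T(n) = 6T(n/3) + O(n^2):

a = 6, b = 3, c = 2
log_b(a) = log_3(6) = 1.6309

Case 3: c = 2 > log_3(6) = 1.6309
T(n) = O(n^2) = O(n^2)

For T(n) = 6T(n/3) + O(n^2): log_3(6) = 1.6309. This is Case 3 of the Master Theorem (c > log_b(a), work dominated by root), giving O(n^2).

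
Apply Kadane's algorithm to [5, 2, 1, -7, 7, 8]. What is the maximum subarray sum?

Using Kadane's algorithm on [5, 2, 1, -7, 7, 8]:

Scanning through the array:
Position 1 (value 2): max_ending_here = 7, max_so_far = 7
Position 2 (value 1): max_ending_here = 8, max_so_far = 8
Position 3 (value -7): max_ending_here = 1, max_so_far = 8
Position 4 (value 7): max_ending_here = 8, max_so_far = 8
Position 5 (value 8): max_ending_here = 16, max_so_far = 16

Maximum subarray: [5, 2, 1, -7, 7, 8]
Maximum sum: 16

The maximum subarray is [5, 2, 1, -7, 7, 8] with sum 16. This subarray runs from index 0 to index 5.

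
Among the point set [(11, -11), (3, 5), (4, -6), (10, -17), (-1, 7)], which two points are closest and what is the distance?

Computing all pairwise distances among 5 points:

d((11, -11), (3, 5)) = 17.8885
d((11, -11), (4, -6)) = 8.6023
d((11, -11), (10, -17)) = 6.0828
d((11, -11), (-1, 7)) = 21.6333
d((3, 5), (4, -6)) = 11.0454
d((3, 5), (10, -17)) = 23.0868
d((3, 5), (-1, 7)) = 4.4721 <-- minimum
d((4, -6), (10, -17)) = 12.53
d((4, -6), (-1, 7)) = 13.9284
d((10, -17), (-1, 7)) = 26.4008

Closest pair: (3, 5) and (-1, 7) with distance 4.4721

The closest pair is (3, 5) and (-1, 7) with Euclidean distance 4.4721. For 5 points, brute-force pairwise comparison is shown above. For large n, the divide-and-conquer algorithm (sort by x, recurse on halves, check the dividing strip) achieves O(n log n).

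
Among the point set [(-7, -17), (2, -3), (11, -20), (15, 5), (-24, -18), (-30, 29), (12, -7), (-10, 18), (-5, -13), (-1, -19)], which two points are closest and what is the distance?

Computing all pairwise distances among 10 points:

d((-7, -17), (2, -3)) = 16.6433
d((-7, -17), (11, -20)) = 18.2483
d((-7, -17), (15, 5)) = 31.1127
d((-7, -17), (-24, -18)) = 17.0294
d((-7, -17), (-30, 29)) = 51.4296
d((-7, -17), (12, -7)) = 21.4709
d((-7, -17), (-10, 18)) = 35.1283
d((-7, -17), (-5, -13)) = 4.4721 <-- minimum
d((-7, -17), (-1, -19)) = 6.3246
d((2, -3), (11, -20)) = 19.2354
d((2, -3), (15, 5)) = 15.2643
d((2, -3), (-24, -18)) = 30.0167
d((2, -3), (-30, 29)) = 45.2548
d((2, -3), (12, -7)) = 10.7703
d((2, -3), (-10, 18)) = 24.1868
d((2, -3), (-5, -13)) = 12.2066
d((2, -3), (-1, -19)) = 16.2788
d((11, -20), (15, 5)) = 25.318
d((11, -20), (-24, -18)) = 35.0571
d((11, -20), (-30, 29)) = 63.8905
d((11, -20), (12, -7)) = 13.0384
d((11, -20), (-10, 18)) = 43.4166
d((11, -20), (-5, -13)) = 17.4642
d((11, -20), (-1, -19)) = 12.0416
d((15, 5), (-24, -18)) = 45.2769
d((15, 5), (-30, 29)) = 51.0
d((15, 5), (12, -7)) = 12.3693
d((15, 5), (-10, 18)) = 28.178
d((15, 5), (-5, -13)) = 26.9072
d((15, 5), (-1, -19)) = 28.8444
d((-24, -18), (-30, 29)) = 47.3814
d((-24, -18), (12, -7)) = 37.6431
d((-24, -18), (-10, 18)) = 38.6264
d((-24, -18), (-5, -13)) = 19.6469
d((-24, -18), (-1, -19)) = 23.0217
d((-30, 29), (12, -7)) = 55.3173
d((-30, 29), (-10, 18)) = 22.8254
d((-30, 29), (-5, -13)) = 48.8774
d((-30, 29), (-1, -19)) = 56.0803
d((12, -7), (-10, 18)) = 33.3017
d((12, -7), (-5, -13)) = 18.0278
d((12, -7), (-1, -19)) = 17.6918
d((-10, 18), (-5, -13)) = 31.4006
d((-10, 18), (-1, -19)) = 38.0789
d((-5, -13), (-1, -19)) = 7.2111

Closest pair: (-7, -17) and (-5, -13) with distance 4.4721

The closest pair is (-7, -17) and (-5, -13) with Euclidean distance 4.4721. For 10 points, brute-force pairwise comparison is shown above. For large n, the divide-and-conquer algorithm (sort by x, recurse on halves, check the dividing strip) achieves O(n log n).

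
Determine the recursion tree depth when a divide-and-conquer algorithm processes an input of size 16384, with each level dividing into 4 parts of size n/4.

For divide and conquer with division factor 4:

Problem sizes at each level:
Level 0: 16384
Level 1: 4096
Level 2: 1024
Level 3: 256
Level 4: 64
Level 5: 16
Level 6: 4
Level 7: 1

The root is level 0 and the size-1 base case is level 7 (the tree spans levels 0 through 7, i.e. 8 levels counting the root), so the depth is the number of divisions: log_4(16384) = 7

The recursion tree depth is log_4(16384) = 7. At each level, the problem size is divided by 4, so it takes 7 divisions to reduce to a base case of size 1. The algorithm makes 4 recursive calls at each level.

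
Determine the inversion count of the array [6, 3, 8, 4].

Finding inversions in [6, 3, 8, 4]:

(0, 1): arr[0]=6 > arr[1]=3
(0, 3): arr[0]=6 > arr[3]=4
(2, 3): arr[2]=8 > arr[3]=4

Total inversions: 3

The array has 3 inversion(s): (0,1), (0,3), (2,3). Each pair (i,j) satisfies i < j and arr[i] > arr[j].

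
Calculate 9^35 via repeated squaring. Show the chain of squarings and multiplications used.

Computing 9^35 by squaring (build up from 9^1; each line after the first costs one multiplication):

9^1 = 9
9^2 = (9^1)^2 = 9^2 = 81
9^4 = (9^2)^2 = 81^2 = 6561
9^8 = (9^4)^2 = 6561^2 = 43046721
9^16 = (9^8)^2 = 43046721^2 = 1853020188851841
9^17 = 9 * 9^16 = 9 * 1853020188851841 = 16677181699666569
9^34 = (9^17)^2 = 16677181699666569^2 = 278128389443693511257285776231761
9^35 = 9 * 9^34 = 9 * 278128389443693511257285776231761 = 2503155504993241601315571986085849

Result: 2503155504993241601315571986085849
Multiplications needed: 7 (7 lines after 9^1)

9^35 = 2503155504993241601315571986085849. Using exponentiation by squaring, this requires 7 multiplications. The key idea: if the exponent is even, square the half-power; if odd, multiply by the base once.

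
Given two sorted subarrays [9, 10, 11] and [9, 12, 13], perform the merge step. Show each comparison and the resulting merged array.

Merging process:

Compare 9 vs 9: take 9 from left. Merged: [9]
Compare 10 vs 9: take 9 from right. Merged: [9, 9]
Compare 10 vs 12: take 10 from left. Merged: [9, 9, 10]
Compare 11 vs 12: take 11 from left. Merged: [9, 9, 10, 11]
Append remaining from right: [12, 13]. Merged: [9, 9, 10, 11, 12, 13]

Final merged array: [9, 9, 10, 11, 12, 13]
Total comparisons: 4

The merged array is [9, 9, 10, 11, 12, 13], requiring 4 comparisons. The merge step runs in O(n) time where n is the total number of elements.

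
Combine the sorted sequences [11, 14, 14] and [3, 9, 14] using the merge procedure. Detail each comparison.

Merging process:

Compare 11 vs 3: take 3 from right. Merged: [3]
Compare 11 vs 9: take 9 from right. Merged: [3, 9]
Compare 11 vs 14: take 11 from left. Merged: [3, 9, 11]
Compare 14 vs 14: take 14 from left. Merged: [3, 9, 11, 14]
Compare 14 vs 14: take 14 from left. Merged: [3, 9, 11, 14, 14]
Append remaining from right: [14]. Merged: [3, 9, 11, 14, 14, 14]

Final merged array: [3, 9, 11, 14, 14, 14]
Total comparisons: 5

The merged array is [3, 9, 11, 14, 14, 14], requiring 5 comparisons. The merge step runs in O(n) time where n is the total number of elements.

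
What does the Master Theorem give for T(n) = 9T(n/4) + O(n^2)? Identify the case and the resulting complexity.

Master Theorem for T(n) = 9T(n/4) + O(n^2):

a = 9, b = 4, c = 2
log_b(a) = log_4(9) = 1.5850

Case 3: c = 2 > log_4(9) = 1.5850
T(n) = O(n^2) = O(n^2)

For T(n) = 9T(n/4) + O(n^2): log_4(9) = 1.5850. This is Case 3 of the Master Theorem (c > log_b(a), work dominated by root), giving O(n^2).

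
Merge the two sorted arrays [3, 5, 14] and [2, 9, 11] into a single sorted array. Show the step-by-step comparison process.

Merging process:

Compare 3 vs 2: take 2 from right. Merged: [2]
Compare 3 vs 9: take 3 from left. Merged: [2, 3]
Compare 5 vs 9: take 5 from left. Merged: [2, 3, 5]
Compare 14 vs 9: take 9 from right. Merged: [2, 3, 5, 9]
Compare 14 vs 11: take 11 from right. Merged: [2, 3, 5, 9, 11]
Append remaining from left: [14]. Merged: [2, 3, 5, 9, 11, 14]

Final merged array: [2, 3, 5, 9, 11, 14]
Total comparisons: 5

The merged array is [2, 3, 5, 9, 11, 14], requiring 5 comparisons. The merge step runs in O(n) time where n is the total number of elements.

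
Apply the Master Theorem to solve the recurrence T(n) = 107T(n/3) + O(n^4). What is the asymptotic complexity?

Master Theorem for T(n) = 107T(n/3) + O(n^4):

a = 107, b = 3, c = 4
log_b(a) = log_3(107) = 4.2534

Case 1: c = 4 < log_3(107) = 4.2534
T(n) = O(n^(log_3 107))

For T(n) = 107T(n/3) + O(n^4): log_3(107) = 4.2534. This is Case 1 of the Master Theorem (c < log_b(a), work dominated by leaves), giving O(n^(log_3 107)).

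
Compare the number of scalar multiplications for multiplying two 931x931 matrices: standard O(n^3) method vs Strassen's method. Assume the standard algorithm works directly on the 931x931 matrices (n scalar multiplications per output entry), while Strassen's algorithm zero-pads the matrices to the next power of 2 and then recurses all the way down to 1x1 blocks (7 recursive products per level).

Matrix multiplication for 931x931 matrices:

Strassen's algorithm requires power-of-2 dimensions. Pad 931x931 to 1024x1024 (next power of 2).

Standard algorithm: 931^3 = 806954491 multiplications
Strassen's algorithm: 7^(log2(1024)) = 7^10 = 282475249 multiplications
Savings: 806954491 - 282475249 = 524479242 multiplications

Standard: 806954491 multiplications (931^3). Strassen: 282475249 multiplications (7^10, after padding to 1024x1024). Strassen reduces 8 recursive multiplications to 7 at each level.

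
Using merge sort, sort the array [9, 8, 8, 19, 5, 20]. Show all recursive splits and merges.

Merge sort trace:

Split: [9, 8, 8, 19, 5, 20] -> [9, 8, 8] and [19, 5, 20]
  Split: [9, 8, 8] -> [9] and [8, 8]
    Split: [8, 8] -> [8] and [8]
    Merge: [8] + [8] -> [8, 8]
  Merge: [9] + [8, 8] -> [8, 8, 9]
  Split: [19, 5, 20] -> [19] and [5, 20]
    Split: [5, 20] -> [5] and [20]
    Merge: [5] + [20] -> [5, 20]
  Merge: [19] + [5, 20] -> [5, 19, 20]
Merge: [8, 8, 9] + [5, 19, 20] -> [5, 8, 8, 9, 19, 20]

Final sorted array: [5, 8, 8, 9, 19, 20]

The merge sort proceeds by recursively splitting the array and merging sorted halves.
After all merges, the sorted array is [5, 8, 8, 9, 19, 20].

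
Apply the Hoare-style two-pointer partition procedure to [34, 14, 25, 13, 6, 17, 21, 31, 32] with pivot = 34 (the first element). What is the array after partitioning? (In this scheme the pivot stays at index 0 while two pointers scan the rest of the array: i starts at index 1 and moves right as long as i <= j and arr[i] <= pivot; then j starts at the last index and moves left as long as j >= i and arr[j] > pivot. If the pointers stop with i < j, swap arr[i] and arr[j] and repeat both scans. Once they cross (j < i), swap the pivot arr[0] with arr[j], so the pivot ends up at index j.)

Hoare-style two-pointer partition with pivot = 34:

Initial array: [34, 14, 25, 13, 6, 17, 21, 31, 32]

Pointers start at i = 1, j = 8.
i ends at 9, j ends at 8: the pointers have crossed (j < i), so scanning stops.

Swap pivot arr[0] with arr[8] to place pivot at position 8: [32, 14, 25, 13, 6, 17, 21, 31, 34]
Pivot position: 8

After partitioning with pivot 34, the array becomes [32, 14, 25, 13, 6, 17, 21, 31, 34]. The pivot is placed at index 8. All elements to the left of the pivot are <= 34, and all elements to the right are > 34.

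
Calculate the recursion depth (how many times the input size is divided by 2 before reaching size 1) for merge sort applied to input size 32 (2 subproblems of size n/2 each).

For divide and conquer with division factor 2:

Problem sizes at each level:
Level 0: 32
Level 1: 16
Level 2: 8
Level 3: 4
Level 4: 2
Level 5: 1

The root is level 0 and the size-1 base case is level 5 (the tree spans levels 0 through 5, i.e. 6 levels counting the root), so the depth is the number of divisions: log_2(32) = 5

The recursion tree depth is log_2(32) = 5. At each level, the problem size is divided by 2, so it takes 5 divisions to reduce to a base case of size 1. The algorithm makes 2 recursive calls at each level.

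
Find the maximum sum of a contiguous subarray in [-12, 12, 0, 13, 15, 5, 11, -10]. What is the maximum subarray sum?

Using Kadane's algorithm on [-12, 12, 0, 13, 15, 5, 11, -10]:

Scanning through the array:
Position 1 (value 12): max_ending_here = 12, max_so_far = 12
Position 2 (value 0): max_ending_here = 12, max_so_far = 12
Position 3 (value 13): max_ending_here = 25, max_so_far = 25
Position 4 (value 15): max_ending_here = 40, max_so_far = 40
Position 5 (value 5): max_ending_here = 45, max_so_far = 45
Position 6 (value 11): max_ending_here = 56, max_so_far = 56
Position 7 (value -10): max_ending_here = 46, max_so_far = 56

Maximum subarray: [12, 0, 13, 15, 5, 11]
Maximum sum: 56

The maximum subarray is [12, 0, 13, 15, 5, 11] with sum 56. This subarray runs from index 1 to index 6.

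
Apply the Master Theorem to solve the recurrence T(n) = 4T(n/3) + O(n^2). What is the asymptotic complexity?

Master Theorem for T(n) = 4T(n/3) + O(n^2):

a = 4, b = 3, c = 2
log_b(a) = log_3(4) = 1.2619

Case 3: c = 2 > log_3(4) = 1.2619
T(n) = O(n^2) = O(n^2)

For T(n) = 4T(n/3) + O(n^2): log_3(4) = 1.2619. This is Case 3 of the Master Theorem (c > log_b(a), work dominated by root), giving O(n^2).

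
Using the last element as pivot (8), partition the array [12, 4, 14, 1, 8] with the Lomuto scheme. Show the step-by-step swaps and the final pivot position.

Lomuto partition with pivot = 8:

Initial array: [12, 4, 14, 1, 8]

arr[0]=12 > 8: no swap
arr[1]=4 <= 8: swap with position 0, array becomes [4, 12, 14, 1, 8]
arr[2]=14 > 8: no swap
arr[3]=1 <= 8: swap with position 1, array becomes [4, 1, 14, 12, 8]

Place pivot at position 2: [4, 1, 8, 12, 14]
Pivot position: 2

After partitioning with pivot 8, the array becomes [4, 1, 8, 12, 14]. The pivot is placed at index 2. All elements to the left of the pivot are <= 8, and all elements to the right are > 8.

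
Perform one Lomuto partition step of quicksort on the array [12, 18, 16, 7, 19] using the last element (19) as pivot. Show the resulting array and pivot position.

Lomuto partition with pivot = 19:

Initial array: [12, 18, 16, 7, 19]

arr[0]=12 <= 19: swap with position 0, array becomes [12, 18, 16, 7, 19]
arr[1]=18 <= 19: swap with position 1, array becomes [12, 18, 16, 7, 19]
arr[2]=16 <= 19: swap with position 2, array becomes [12, 18, 16, 7, 19]
arr[3]=7 <= 19: swap with position 3, array becomes [12, 18, 16, 7, 19]

Place pivot at position 4: [12, 18, 16, 7, 19]
Pivot position: 4

After partitioning with pivot 19, the array becomes [12, 18, 16, 7, 19]. The pivot is placed at index 4. All elements to the left of the pivot are <= 19, and all elements to the right are > 19.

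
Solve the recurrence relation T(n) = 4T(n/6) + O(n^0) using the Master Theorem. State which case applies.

Master Theorem for T(n) = 4T(n/6) + O(n^0):

a = 4, b = 6, c = 0
log_b(a) = log_6(4) = 0.7737

Case 1: c = 0 < log_6(4) = 0.7737
T(n) = O(n^(log_6 4))

For T(n) = 4T(n/6) + O(n^0): log_6(4) = 0.7737. This is Case 1 of the Master Theorem (c < log_b(a), work dominated by leaves), giving O(n^(log_6 4)).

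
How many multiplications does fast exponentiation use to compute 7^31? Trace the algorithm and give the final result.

Computing 7^31 by squaring (build up from 7^1; each line after the first costs one multiplication):

7^1 = 7
7^2 = (7^1)^2 = 7^2 = 49
7^3 = 7 * 7^2 = 7 * 49 = 343
7^6 = (7^3)^2 = 343^2 = 117649
7^7 = 7 * 7^6 = 7 * 117649 = 823543
7^14 = (7^7)^2 = 823543^2 = 678223072849
7^15 = 7 * 7^14 = 7 * 678223072849 = 4747561509943
7^30 = (7^15)^2 = 4747561509943^2 = 22539340290692258087863249
7^31 = 7 * 7^30 = 7 * 22539340290692258087863249 = 157775382034845806615042743

Result: 157775382034845806615042743
Multiplications needed: 8 (8 lines after 7^1)

7^31 = 157775382034845806615042743. Using exponentiation by squaring, this requires 8 multiplications. The key idea: if the exponent is even, square the half-power; if odd, multiply by the base once.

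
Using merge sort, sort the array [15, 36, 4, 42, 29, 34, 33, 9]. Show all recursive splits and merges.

Merge sort trace:

Split: [15, 36, 4, 42, 29, 34, 33, 9] -> [15, 36, 4, 42] and [29, 34, 33, 9]
  Split: [15, 36, 4, 42] -> [15, 36] and [4, 42]
    Split: [15, 36] -> [15] and [36]
    Merge: [15] + [36] -> [15, 36]
    Split: [4, 42] -> [4] and [42]
    Merge: [4] + [42] -> [4, 42]
  Merge: [15, 36] + [4, 42] -> [4, 15, 36, 42]
  Split: [29, 34, 33, 9] -> [29, 34] and [33, 9]
    Split: [29, 34] -> [29] and [34]
    Merge: [29] + [34] -> [29, 34]
    Split: [33, 9] -> [33] and [9]
    Merge: [33] + [9] -> [9, 33]
  Merge: [29, 34] + [9, 33] -> [9, 29, 33, 34]
Merge: [4, 15, 36, 42] + [9, 29, 33, 34] -> [4, 9, 15, 29, 33, 34, 36, 42]

Final sorted array: [4, 9, 15, 29, 33, 34, 36, 42]

The merge sort proceeds by recursively splitting the array and merging sorted halves.
After all merges, the sorted array is [4, 9, 15, 29, 33, 34, 36, 42].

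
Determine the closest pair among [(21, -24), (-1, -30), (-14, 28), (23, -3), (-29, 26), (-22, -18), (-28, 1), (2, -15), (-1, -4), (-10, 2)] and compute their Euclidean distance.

Computing all pairwise distances among 10 points:

d((21, -24), (-1, -30)) = 22.8035
d((21, -24), (-14, 28)) = 62.6817
d((21, -24), (23, -3)) = 21.095
d((21, -24), (-29, 26)) = 70.7107
d((21, -24), (-22, -18)) = 43.4166
d((21, -24), (-28, 1)) = 55.0091
d((21, -24), (2, -15)) = 21.0238
d((21, -24), (-1, -4)) = 29.7321
d((21, -24), (-10, 2)) = 40.4599
d((-1, -30), (-14, 28)) = 59.439
d((-1, -30), (23, -3)) = 36.1248
d((-1, -30), (-29, 26)) = 62.6099
d((-1, -30), (-22, -18)) = 24.1868
d((-1, -30), (-28, 1)) = 41.1096
d((-1, -30), (2, -15)) = 15.2971
d((-1, -30), (-1, -4)) = 26.0
d((-1, -30), (-10, 2)) = 33.2415
d((-14, 28), (23, -3)) = 48.2701
d((-14, 28), (-29, 26)) = 15.1327
d((-14, 28), (-22, -18)) = 46.6905
d((-14, 28), (-28, 1)) = 30.4138
d((-14, 28), (2, -15)) = 45.8803
d((-14, 28), (-1, -4)) = 34.5398
d((-14, 28), (-10, 2)) = 26.3059
d((23, -3), (-29, 26)) = 59.5399
d((23, -3), (-22, -18)) = 47.4342
d((23, -3), (-28, 1)) = 51.1566
d((23, -3), (2, -15)) = 24.1868
d((23, -3), (-1, -4)) = 24.0208
d((23, -3), (-10, 2)) = 33.3766
d((-29, 26), (-22, -18)) = 44.5533
d((-29, 26), (-28, 1)) = 25.02
d((-29, 26), (2, -15)) = 51.4004
d((-29, 26), (-1, -4)) = 41.0366
d((-29, 26), (-10, 2)) = 30.6105
d((-22, -18), (-28, 1)) = 19.9249
d((-22, -18), (2, -15)) = 24.1868
d((-22, -18), (-1, -4)) = 25.2389
d((-22, -18), (-10, 2)) = 23.3238
d((-28, 1), (2, -15)) = 34.0
d((-28, 1), (-1, -4)) = 27.4591
d((-28, 1), (-10, 2)) = 18.0278
d((2, -15), (-1, -4)) = 11.4018
d((2, -15), (-10, 2)) = 20.8087
d((-1, -4), (-10, 2)) = 10.8167 <-- minimum

Closest pair: (-1, -4) and (-10, 2) with distance 10.8167

The closest pair is (-1, -4) and (-10, 2) with Euclidean distance 10.8167. For 10 points, brute-force pairwise comparison is shown above. For large n, the divide-and-conquer algorithm (sort by x, recurse on halves, check the dividing strip) achieves O(n log n).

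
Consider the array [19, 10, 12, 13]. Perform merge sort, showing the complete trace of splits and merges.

Merge sort trace:

Split: [19, 10, 12, 13] -> [19, 10] and [12, 13]
  Split: [19, 10] -> [19] and [10]
  Merge: [19] + [10] -> [10, 19]
  Split: [12, 13] -> [12] and [13]
  Merge: [12] + [13] -> [12, 13]
Merge: [10, 19] + [12, 13] -> [10, 12, 13, 19]

Final sorted array: [10, 12, 13, 19]

The merge sort proceeds by recursively splitting the array and merging sorted halves.
After all merges, the sorted array is [10, 12, 13, 19].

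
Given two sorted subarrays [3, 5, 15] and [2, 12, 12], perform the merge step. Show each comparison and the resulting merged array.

Merging process:

Compare 3 vs 2: take 2 from right. Merged: [2]
Compare 3 vs 12: take 3 from left. Merged: [2, 3]
Compare 5 vs 12: take 5 from left. Merged: [2, 3, 5]
Compare 15 vs 12: take 12 from right. Merged: [2, 3, 5, 12]
Compare 15 vs 12: take 12 from right. Merged: [2, 3, 5, 12, 12]
Append remaining from left: [15]. Merged: [2, 3, 5, 12, 12, 15]

Final merged array: [2, 3, 5, 12, 12, 15]
Total comparisons: 5

The merged array is [2, 3, 5, 12, 12, 15], requiring 5 comparisons. The merge step runs in O(n) time where n is the total number of elements.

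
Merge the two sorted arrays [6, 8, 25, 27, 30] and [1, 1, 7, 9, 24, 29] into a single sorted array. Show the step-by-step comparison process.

Merging process:

Compare 6 vs 1: take 1 from right. Merged: [1]
Compare 6 vs 1: take 1 from right. Merged: [1, 1]
Compare 6 vs 7: take 6 from left. Merged: [1, 1, 6]
Compare 8 vs 7: take 7 from right. Merged: [1, 1, 6, 7]
Compare 8 vs 9: take 8 from left. Merged: [1, 1, 6, 7, 8]
Compare 25 vs 9: take 9 from right. Merged: [1, 1, 6, 7, 8, 9]
Compare 25 vs 24: take 24 from right. Merged: [1, 1, 6, 7, 8, 9, 24]
Compare 25 vs 29: take 25 from left. Merged: [1, 1, 6, 7, 8, 9, 24, 25]
Compare 27 vs 29: take 27 from left. Merged: [1, 1, 6, 7, 8, 9, 24, 25, 27]
Compare 30 vs 29: take 29 from right. Merged: [1, 1, 6, 7, 8, 9, 24, 25, 27, 29]
Append remaining from left: [30]. Merged: [1, 1, 6, 7, 8, 9, 24, 25, 27, 29, 30]

Final merged array: [1, 1, 6, 7, 8, 9, 24, 25, 27, 29, 30]
Total comparisons: 10

The merged array is [1, 1, 6, 7, 8, 9, 24, 25, 27, 29, 30], requiring 10 comparisons. The merge step runs in O(n) time where n is the total number of elements.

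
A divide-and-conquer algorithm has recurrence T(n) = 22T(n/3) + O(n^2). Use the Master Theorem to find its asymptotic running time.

Master Theorem for T(n) = 22T(n/3) + O(n^2):

a = 22, b = 3, c = 2
log_b(a) = log_3(22) = 2.8136

Case 1: c = 2 < log_3(22) = 2.8136
T(n) = O(n^(log_3 22))

For T(n) = 22T(n/3) + O(n^2): log_3(22) = 2.8136. This is Case 1 of the Master Theorem (c < log_b(a), work dominated by leaves), giving O(n^(log_3 22)).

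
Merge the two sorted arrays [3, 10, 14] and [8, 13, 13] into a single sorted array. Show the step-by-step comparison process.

Merging process:

Compare 3 vs 8: take 3 from left. Merged: [3]
Compare 10 vs 8: take 8 from right. Merged: [3, 8]
Compare 10 vs 13: take 10 from left. Merged: [3, 8, 10]
Compare 14 vs 13: take 13 from right. Merged: [3, 8, 10, 13]
Compare 14 vs 13: take 13 from right. Merged: [3, 8, 10, 13, 13]
Append remaining from left: [14]. Merged: [3, 8, 10, 13, 13, 14]

Final merged array: [3, 8, 10, 13, 13, 14]
Total comparisons: 5

The merged array is [3, 8, 10, 13, 13, 14], requiring 5 comparisons. The merge step runs in O(n) time where n is the total number of elements.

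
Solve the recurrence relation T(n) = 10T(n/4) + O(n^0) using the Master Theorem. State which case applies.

Master Theorem for T(n) = 10T(n/4) + O(n^0):

a = 10, b = 4, c = 0
log_b(a) = log_4(10) = 1.6610

Case 1: c = 0 < log_4(10) = 1.6610
T(n) = O(n^(log_4 10))

For T(n) = 10T(n/4) + O(n^0): log_4(10) = 1.6610. This is Case 1 of the Master Theorem (c < log_b(a), work dominated by leaves), giving O(n^(log_4 10)).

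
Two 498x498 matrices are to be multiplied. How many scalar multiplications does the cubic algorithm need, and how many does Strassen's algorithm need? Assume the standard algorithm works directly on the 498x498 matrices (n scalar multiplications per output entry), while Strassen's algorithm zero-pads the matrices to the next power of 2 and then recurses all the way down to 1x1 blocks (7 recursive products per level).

Matrix multiplication for 498x498 matrices:

Strassen's algorithm requires power-of-2 dimensions. Pad 498x498 to 512x512 (next power of 2).

Standard algorithm: 498^3 = 123505992 multiplications
Strassen's algorithm: 7^(log2(512)) = 7^9 = 40353607 multiplications
Savings: 123505992 - 40353607 = 83152385 multiplications

Standard: 123505992 multiplications (498^3). Strassen: 40353607 multiplications (7^9, after padding to 512x512). Strassen reduces 8 recursive multiplications to 7 at each level.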